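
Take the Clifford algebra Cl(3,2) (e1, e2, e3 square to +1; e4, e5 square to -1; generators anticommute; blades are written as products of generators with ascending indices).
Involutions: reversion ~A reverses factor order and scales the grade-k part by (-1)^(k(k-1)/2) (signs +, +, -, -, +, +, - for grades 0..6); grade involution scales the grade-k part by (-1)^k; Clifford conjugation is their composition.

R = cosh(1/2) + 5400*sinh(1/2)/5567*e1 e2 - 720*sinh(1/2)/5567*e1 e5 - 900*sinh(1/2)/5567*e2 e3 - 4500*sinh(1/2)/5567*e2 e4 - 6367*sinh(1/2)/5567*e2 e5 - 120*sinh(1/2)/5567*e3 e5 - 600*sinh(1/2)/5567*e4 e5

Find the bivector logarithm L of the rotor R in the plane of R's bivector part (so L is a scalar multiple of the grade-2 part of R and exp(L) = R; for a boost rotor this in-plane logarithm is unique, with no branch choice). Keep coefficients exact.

The scalar part of R is cosh(1/2), giving the rapidity magnitude (cosh is even); the bivector part supplies orientation, its quotient by sinh of the rapidity is the plane, and L = rapidity * plane — unique in that plane, since flipping both signs leaves L unchanged.
Concretely: cosh(rapidity) = cosh(1/2) gives rapidity = ±1/2, and since rapidity/sinh(rapidity) is even the sign is immaterial: L = (rapidity/sinh(rapidity)) * <R>_2 = (1/(2*sinh(1/2))) * <R>_2.
Answer: 2700/5567*e1 e2 - 360/5567*e1 e5 - 450/5567*e2 e3 - 2250/5567*e2 e4 - 6367/11134*e2 e5 - 60/5567*e3 e5 - 300/5567*e4 e5


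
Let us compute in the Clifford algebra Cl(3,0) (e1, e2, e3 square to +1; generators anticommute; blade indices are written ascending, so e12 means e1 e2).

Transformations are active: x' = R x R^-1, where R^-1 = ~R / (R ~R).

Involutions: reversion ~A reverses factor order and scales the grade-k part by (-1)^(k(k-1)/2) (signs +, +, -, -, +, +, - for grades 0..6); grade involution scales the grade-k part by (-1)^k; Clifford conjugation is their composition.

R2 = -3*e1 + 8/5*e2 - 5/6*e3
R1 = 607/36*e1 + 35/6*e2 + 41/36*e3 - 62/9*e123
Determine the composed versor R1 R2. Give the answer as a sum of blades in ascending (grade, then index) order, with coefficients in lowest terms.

Distribute over the terms of R2 (each basis-blade product reordered to ascending indices, repeated generators contracted through their squares):
R1 (-3*e1) = -607/12 + 35/2*e12 + 41/12*e13 + 62/3*e23
R1 (8/5*e2) = 28/3 + 1214/45*e12 + 496/45*e13 - 82/45*e23
R1 (-5/6*e3) = -205/216 + 155/27*e12 - 3035/216*e13 - 175/36*e23
Summing the partial products and collecting blades:
Answer: -9115/216 + 13559/270*e12 + 419/1080*e13 + 839/60*e23


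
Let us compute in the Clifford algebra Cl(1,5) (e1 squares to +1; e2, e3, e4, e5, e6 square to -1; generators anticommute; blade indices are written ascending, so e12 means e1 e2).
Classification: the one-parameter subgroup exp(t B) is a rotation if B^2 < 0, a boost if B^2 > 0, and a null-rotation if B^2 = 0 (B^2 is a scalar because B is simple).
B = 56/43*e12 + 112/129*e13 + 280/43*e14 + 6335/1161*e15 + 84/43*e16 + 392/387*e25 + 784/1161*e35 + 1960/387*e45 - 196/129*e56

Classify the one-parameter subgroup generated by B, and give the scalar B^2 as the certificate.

B^2 term by term: the squares give (56/43)^2*(e12)^2 + (112/129)^2*(e13)^2 + (280/43)^2*(e14)^2 + (6335/1161)^2*(e15)^2 + (84/43)^2*(e16)^2 + (392/387)^2*(e25)^2 + (784/1161)^2*(e35)^2 + (1960/387)^2*(e45)^2 + (-196/129)^2*(e56)^2 = 3136/1849*(+1) + 12544/16641*(+1) + 78400/1849*(+1) + 40132225/1347921*(+1) + 7056/1849*(+1) + 153664/149769*(-1) + 614656/1347921*(-1) + 3841600/149769*(-1) + 38416/16641*(-1) = 49 (each basis 2-blade squares to minus the product of its generators' squares); cross terms between blades sharing an index anticommute and cancel; the commuting (index-disjoint) pairs give grade-4 terms 2*c*c'*(blade product), which cancel blade by blade — e1235: 87808/49923 - 87808/49923 = 0; e1245: 219520/16641 - 219520/16641 = 0; e1256: -21952/5547 + 21952/5547 = 0; e1345: 439040/49923 - 439040/49923 = 0; e1356: -43904/16641 + 43904/16641 = 0; e1456: -109760/5547 + 109760/5547 = 0 — confirming B is simple. So B^2 = 49.
Answer: boost, certificate B^2 = 49. B^2 = 49 is basis-independent, so its sign is the whole story.


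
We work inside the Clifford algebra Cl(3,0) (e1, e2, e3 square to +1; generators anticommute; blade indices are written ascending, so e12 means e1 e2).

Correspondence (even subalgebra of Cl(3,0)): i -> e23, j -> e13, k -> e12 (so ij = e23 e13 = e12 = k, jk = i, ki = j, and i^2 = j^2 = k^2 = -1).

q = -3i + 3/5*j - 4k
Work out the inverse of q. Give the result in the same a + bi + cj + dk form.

In blades: q = -4*e12 + 3/5*e13 - 3*e23.
With qbar = 4*e12 - 3/5*e13 + 3*e23 (scalar fixed, mapped units negated), q qbar = 634/25 (the sum of squared coefficients), so q^-1 = qbar / (634/25) = 50/317*e12 - 15/634*e13 + 75/634*e23; translating back:
Answer: 75/634*i - 15/634*j + 50/317*k


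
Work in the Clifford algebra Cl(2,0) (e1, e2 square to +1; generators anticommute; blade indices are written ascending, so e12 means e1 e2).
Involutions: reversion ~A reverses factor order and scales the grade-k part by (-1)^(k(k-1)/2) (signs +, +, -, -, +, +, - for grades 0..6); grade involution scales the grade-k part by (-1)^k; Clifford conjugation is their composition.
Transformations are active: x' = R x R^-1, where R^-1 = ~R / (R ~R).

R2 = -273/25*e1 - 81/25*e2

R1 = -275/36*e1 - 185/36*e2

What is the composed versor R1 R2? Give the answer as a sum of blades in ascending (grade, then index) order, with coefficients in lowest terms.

Distribute over the terms of R1 (each basis-blade product reordered to ascending indices, repeated generators contracted through their squares):
(-275/36*e1) R2 = 1001/12 + 99/4*e12
(-185/36*e2) R2 = 333/20 - 3367/60*e12
Summing the partial products and collecting blades:
Answer: 1501/15 - 941/30*e12


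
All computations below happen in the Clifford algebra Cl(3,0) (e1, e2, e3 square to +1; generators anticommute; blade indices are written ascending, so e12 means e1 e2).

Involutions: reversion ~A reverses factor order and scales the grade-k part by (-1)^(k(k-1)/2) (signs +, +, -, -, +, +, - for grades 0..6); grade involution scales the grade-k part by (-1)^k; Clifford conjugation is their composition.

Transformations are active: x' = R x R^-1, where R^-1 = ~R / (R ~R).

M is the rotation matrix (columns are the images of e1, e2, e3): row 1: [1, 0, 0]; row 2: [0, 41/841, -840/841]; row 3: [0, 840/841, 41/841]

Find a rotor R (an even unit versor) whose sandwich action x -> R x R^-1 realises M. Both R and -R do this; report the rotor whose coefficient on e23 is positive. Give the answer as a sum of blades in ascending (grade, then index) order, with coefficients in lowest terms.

Method: write R = a + b12*e12 + b13*e13 + b23*e23 with a^2 + b12^2 + b13^2 + b23^2 = 1 (so R^-1 = ~R). Expanding the columns R e_j ~R gives tr M = 4a^2 - 1 and, from the antisymmetric part, M21 - M12 = -4a*b12, M13 - M31 = 4a*b13, M32 - M23 = -4a*b23.
Here tr M = 923/841, so a^2 = (1 + tr M)/4 = 441/841 and a = ±21/29. Taking a = 21/29: M21 - M12 = 0, M13 - M31 = 0, M32 - M23 = 1680/841, giving b12 = 0, b13 = 0, b23 = -20/29, i.e. R = 21/29 - 20/29*e23.
Its e23 coefficient is negative, so report the other preimage -R.
Answer: -21/29 + 20/29*e23. Why the constraint matters: R and -R act identically through the sandwich — M has trace 923/841 either way — so only the sign condition on e23 picks one of the two preimages.


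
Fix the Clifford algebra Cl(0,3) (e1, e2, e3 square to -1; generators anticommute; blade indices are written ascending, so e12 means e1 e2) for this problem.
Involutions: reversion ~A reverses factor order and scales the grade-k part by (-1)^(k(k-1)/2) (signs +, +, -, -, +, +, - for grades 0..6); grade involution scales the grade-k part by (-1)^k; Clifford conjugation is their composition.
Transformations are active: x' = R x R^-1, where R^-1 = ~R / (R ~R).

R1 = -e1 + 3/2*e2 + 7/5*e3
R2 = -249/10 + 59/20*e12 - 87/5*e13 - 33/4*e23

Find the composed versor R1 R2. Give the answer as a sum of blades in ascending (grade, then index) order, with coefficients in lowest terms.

Distribute over the terms of R1 (each basis-blade product reordered to ascending indices, repeated generators contracted through their squares):
(-e1) R2 = 249/10*e1 + 59/20*e2 - 87/5*e3 + 33/4*e123
(3/2*e2) R2 = 177/40*e1 - 747/20*e2 + 99/8*e3 + 261/10*e123
(7/5*e3) R2 = -609/25*e1 - 231/20*e2 - 1743/50*e3 + 413/100*e123
Summing the partial products and collecting blades:
Answer: 993/200*e1 - 919/20*e2 - 7977/200*e3 + 962/25*e123


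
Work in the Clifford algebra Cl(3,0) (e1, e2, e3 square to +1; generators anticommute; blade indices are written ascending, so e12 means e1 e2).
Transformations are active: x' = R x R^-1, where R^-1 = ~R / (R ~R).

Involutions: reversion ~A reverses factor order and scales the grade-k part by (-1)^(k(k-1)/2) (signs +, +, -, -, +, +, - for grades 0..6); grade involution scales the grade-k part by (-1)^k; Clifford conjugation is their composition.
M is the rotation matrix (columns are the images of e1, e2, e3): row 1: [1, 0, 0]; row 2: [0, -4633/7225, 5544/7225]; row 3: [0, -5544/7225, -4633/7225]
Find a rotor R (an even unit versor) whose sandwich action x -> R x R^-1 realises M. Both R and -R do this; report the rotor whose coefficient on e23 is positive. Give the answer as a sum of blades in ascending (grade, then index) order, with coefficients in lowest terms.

Method: write R = a + b12*e12 + b13*e13 + b23*e23 with a^2 + b12^2 + b13^2 + b23^2 = 1 (so R^-1 = ~R). Expanding the columns R e_j ~R gives tr M = 4a^2 - 1 and, from the antisymmetric part, M21 - M12 = -4a*b12, M13 - M31 = 4a*b13, M32 - M23 = -4a*b23.
Here tr M = -2041/7225, so a^2 = (1 + tr M)/4 = 1296/7225 and a = ±36/85. Taking a = 36/85: M21 - M12 = 0, M13 - M31 = 0, M32 - M23 = -11088/7225, giving b12 = 0, b13 = 0, b23 = 77/85, i.e. R = 36/85 + 77/85*e23.
Its e23 coefficient is already positive.
Answer: 36/85 + 77/85*e23. Why the constraint matters: R and -R act identically through the sandwich — M has trace -2041/7225 either way — so only the sign condition on e23 picks one of the two preimages.


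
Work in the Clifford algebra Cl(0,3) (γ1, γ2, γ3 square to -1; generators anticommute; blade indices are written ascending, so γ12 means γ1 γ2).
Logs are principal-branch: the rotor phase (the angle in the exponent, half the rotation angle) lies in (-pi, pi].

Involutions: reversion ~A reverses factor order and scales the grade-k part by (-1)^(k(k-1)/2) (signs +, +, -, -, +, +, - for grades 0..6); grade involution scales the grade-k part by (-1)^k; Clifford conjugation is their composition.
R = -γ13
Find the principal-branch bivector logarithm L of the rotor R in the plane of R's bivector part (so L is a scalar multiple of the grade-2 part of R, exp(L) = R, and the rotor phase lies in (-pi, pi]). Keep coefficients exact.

The scalar part of R is 0, so the principal-branch rotor phase is pinned; divide the bivector part by its sine to get the unit plane — L is the phase times that plane.
Concretely: cos(phase) = 0 gives phase = ±pi/2, and since phase/sin(phase) is even the sign is immaterial: L = (phase/sin(phase)) * <R>_2 = (pi/2) * <R>_2.
Answer: -pi/2*γ13


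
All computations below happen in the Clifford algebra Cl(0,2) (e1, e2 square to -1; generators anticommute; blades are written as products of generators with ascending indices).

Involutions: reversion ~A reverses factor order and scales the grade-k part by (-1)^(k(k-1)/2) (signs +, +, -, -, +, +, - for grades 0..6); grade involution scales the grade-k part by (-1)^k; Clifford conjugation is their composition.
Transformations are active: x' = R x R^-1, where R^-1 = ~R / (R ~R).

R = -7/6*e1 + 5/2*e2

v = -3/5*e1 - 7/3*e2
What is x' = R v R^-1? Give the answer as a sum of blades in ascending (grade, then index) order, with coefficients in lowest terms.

~R = -7/6*e1 + 5/2*e2, and R ~R = -137/18, so R^-1 = ~R / (-137/18).
R v = 77/15 + 38/9*e1 e2
Answer: 1489/685*e1 - 427/411*e2


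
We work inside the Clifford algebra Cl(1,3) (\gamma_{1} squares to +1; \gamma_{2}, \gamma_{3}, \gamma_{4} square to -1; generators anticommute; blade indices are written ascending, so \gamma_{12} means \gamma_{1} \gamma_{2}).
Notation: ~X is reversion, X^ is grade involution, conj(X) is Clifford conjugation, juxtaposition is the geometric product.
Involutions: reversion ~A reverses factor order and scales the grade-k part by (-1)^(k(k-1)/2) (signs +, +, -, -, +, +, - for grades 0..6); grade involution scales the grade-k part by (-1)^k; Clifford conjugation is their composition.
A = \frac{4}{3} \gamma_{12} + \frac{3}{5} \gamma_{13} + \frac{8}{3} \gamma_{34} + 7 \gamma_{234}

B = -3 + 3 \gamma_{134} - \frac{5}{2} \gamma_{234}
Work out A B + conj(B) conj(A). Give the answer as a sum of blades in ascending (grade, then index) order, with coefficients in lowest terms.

first term: -\frac{35}{2} - 8 \gamma_{1} + \frac{20}{3} \gamma_{2} + \frac{9}{5} \gamma_{4} + 17 \gamma_{12} - \frac{9}{5} \gamma_{13} - 8 \gamma_{34} - \frac{3}{2} \gamma_{124} + \frac{10}{3} \gamma_{134} - 25 \gamma_{234}
second term: -\frac{35}{2} + 8 \gamma_{1} - \frac{20}{3} \gamma_{2} - \frac{9}{5} \gamma_{4} - 17 \gamma_{12} + \frac{9}{5} \gamma_{13} + 8 \gamma_{34} - \frac{3}{2} \gamma_{124} + \frac{10}{3} \gamma_{134} - 25 \gamma_{234}
Answer: -35 - 3 \gamma_{124} + \frac{20}{3} \gamma_{134} - 50 \gamma_{234}


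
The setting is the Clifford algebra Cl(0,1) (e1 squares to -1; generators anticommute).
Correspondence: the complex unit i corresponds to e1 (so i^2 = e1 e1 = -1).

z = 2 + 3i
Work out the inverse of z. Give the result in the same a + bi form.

In blades: z = 2 + 3*e1.
With qbar = 2 - 3*e1 (scalar fixed, mapped units negated), z qbar = 13 (the sum of squared coefficients), so z^-1 = qbar / (13) = 2/13 - 3/13*e1; translating back:
Answer: 2/13 - 3/13*i


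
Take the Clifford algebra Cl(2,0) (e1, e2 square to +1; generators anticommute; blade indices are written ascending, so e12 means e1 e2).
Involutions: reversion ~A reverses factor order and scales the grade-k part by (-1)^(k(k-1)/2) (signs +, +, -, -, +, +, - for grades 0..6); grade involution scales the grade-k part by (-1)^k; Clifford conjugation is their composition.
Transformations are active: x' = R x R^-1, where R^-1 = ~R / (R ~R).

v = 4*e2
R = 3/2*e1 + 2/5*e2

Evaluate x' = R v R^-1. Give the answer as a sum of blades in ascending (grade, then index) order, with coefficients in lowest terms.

~R = 3/2*e1 + 2/5*e2, and R ~R = 241/100, so R^-1 = ~R / (241/100).
R v = 8/5 + 6*e12
Answer: 480/241*e1 - 836/241*e2


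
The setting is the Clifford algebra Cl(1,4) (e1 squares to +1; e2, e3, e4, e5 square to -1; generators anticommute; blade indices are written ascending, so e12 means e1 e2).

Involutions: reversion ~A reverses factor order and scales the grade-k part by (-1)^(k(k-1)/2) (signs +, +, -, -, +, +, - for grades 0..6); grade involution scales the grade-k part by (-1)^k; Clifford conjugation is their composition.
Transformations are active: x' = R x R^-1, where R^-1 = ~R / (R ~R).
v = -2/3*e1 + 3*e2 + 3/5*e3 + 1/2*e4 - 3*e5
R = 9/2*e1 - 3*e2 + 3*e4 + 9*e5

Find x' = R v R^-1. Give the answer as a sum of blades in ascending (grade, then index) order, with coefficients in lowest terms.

~R = 9/2*e1 - 3*e2 + 3*e4 + 9*e5, and R ~R = -315/4, so R^-1 = ~R / (-315/4).
R v = 63/2 + 23/2*e12 + 27/10*e13 + 17/4*e14 - 15/2*e15 - 9/5*e23 - 21/2*e24 - 18*e25 - 9/5*e34 - 27/5*e35 - 27/2*e45
Answer: -44/15*e1 - 3/5*e2 - 3/5*e3 - 29/10*e4 - 21/5*e5


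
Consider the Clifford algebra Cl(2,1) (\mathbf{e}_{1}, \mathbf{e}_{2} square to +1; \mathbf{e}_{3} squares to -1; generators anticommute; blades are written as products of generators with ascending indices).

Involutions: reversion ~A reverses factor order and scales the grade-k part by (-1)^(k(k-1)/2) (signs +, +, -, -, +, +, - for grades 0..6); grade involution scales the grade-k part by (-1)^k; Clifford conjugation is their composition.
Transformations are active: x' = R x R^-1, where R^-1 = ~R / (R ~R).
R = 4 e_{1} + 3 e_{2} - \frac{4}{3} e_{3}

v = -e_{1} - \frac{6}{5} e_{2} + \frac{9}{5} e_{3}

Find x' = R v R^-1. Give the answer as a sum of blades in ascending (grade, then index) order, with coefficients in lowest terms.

~R = 4 e_{1} + 3 e_{2} - \frac{4}{3} e_{3}, and R ~R = \frac{209}{9}, so R^-1 = ~R / (\frac{209}{9}).
R v = -\frac{26}{5} - \frac{9}{5} e_{1} e_{2} + \frac{88}{15} e_{1} e_{3} + \frac{19}{5} e_{2} e_{3}
Answer: -\frac{827}{1045} e_{1} - \frac{30}{209} e_{2} - \frac{1257}{1045} e_{3}


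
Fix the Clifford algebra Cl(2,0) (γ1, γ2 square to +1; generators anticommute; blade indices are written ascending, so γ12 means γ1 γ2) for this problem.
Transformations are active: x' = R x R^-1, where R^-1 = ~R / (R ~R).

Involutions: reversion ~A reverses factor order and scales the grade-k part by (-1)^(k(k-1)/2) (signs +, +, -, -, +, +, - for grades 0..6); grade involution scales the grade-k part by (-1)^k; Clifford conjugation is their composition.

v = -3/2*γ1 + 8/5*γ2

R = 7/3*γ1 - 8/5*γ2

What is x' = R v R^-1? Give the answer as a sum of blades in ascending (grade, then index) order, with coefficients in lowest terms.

~R = 7/3*γ1 - 8/5*γ2, and R ~R = 1801/225, so R^-1 = ~R / (1801/225).
R v = -303/50 + 4/3*γ12
Answer: -7323/3602*γ1 + 7408/9005*γ2


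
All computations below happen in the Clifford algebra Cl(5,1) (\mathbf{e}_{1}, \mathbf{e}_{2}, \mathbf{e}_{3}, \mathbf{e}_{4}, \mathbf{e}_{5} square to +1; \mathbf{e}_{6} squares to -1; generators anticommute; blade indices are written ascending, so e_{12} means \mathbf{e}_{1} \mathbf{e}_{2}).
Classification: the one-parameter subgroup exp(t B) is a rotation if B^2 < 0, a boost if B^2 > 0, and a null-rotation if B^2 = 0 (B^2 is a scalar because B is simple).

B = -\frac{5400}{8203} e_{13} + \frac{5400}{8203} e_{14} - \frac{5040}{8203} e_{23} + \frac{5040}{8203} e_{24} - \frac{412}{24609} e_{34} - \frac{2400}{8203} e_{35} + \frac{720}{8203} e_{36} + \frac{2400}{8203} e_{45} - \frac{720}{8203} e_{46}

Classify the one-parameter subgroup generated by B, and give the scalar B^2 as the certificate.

B^2 term by term: the squares give (-\frac{5400}{8203})^2*(e_{13})^2 + (\frac{5400}{8203})^2*(e_{14})^2 + (-\frac{5040}{8203})^2*(e_{23})^2 + (\frac{5040}{8203})^2*(e_{24})^2 + (-\frac{412}{24609})^2*(e_{34})^2 + (-\frac{2400}{8203})^2*(e_{35})^2 + (\frac{720}{8203})^2*(e_{36})^2 + (\frac{2400}{8203})^2*(e_{45})^2 + (-\frac{720}{8203})^2*(e_{46})^2 = \frac{29160000}{67289209}*(-1) + \frac{29160000}{67289209}*(-1) + \frac{25401600}{67289209}*(-1) + \frac{25401600}{67289209}*(-1) + \frac{169744}{605602881}*(-1) + \frac{5760000}{67289209}*(-1) + \frac{518400}{67289209}*(+1) + \frac{5760000}{67289209}*(-1) + \frac{518400}{67289209}*(+1) = -\frac{16}{9} (each basis 2-blade squares to minus the product of its generators' squares); cross terms between blades sharing an index anticommute and cancel; the commuting (index-disjoint) pairs give grade-4 terms 2*c*c'*(blade product), which cancel blade by blade — e_{1234}: \frac{54432000}{67289209} - \frac{54432000}{67289209} = 0; e_{1345}: -\frac{25920000}{67289209} + \frac{25920000}{67289209} = 0; e_{1346}: \frac{7776000}{67289209} - \frac{7776000}{67289209} = 0; e_{2345}: -\frac{24192000}{67289209} + \frac{24192000}{67289209} = 0; e_{2346}: \frac{7257600}{67289209} - \frac{7257600}{67289209} = 0; e_{3456}: -\frac{3456000}{67289209} + \frac{3456000}{67289209} = 0 — confirming B is simple. So B^2 = -\frac{16}{9}.
Answer: rotation, certificate B^2 = -\frac{16}{9}. Check the certificate: B^2 = -\frac{16}{9}, and that sign is decisive whatever form B takes.


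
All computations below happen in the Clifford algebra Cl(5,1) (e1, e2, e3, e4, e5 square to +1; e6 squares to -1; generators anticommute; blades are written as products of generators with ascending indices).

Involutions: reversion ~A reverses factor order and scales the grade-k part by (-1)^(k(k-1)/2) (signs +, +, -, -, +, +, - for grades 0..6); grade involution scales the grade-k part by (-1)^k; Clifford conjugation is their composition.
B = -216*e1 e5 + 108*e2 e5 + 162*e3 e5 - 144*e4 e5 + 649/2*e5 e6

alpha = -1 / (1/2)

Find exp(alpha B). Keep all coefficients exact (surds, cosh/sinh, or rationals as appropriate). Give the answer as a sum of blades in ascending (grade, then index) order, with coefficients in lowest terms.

B^2 term by term: the squares give (-216)^2*(e1 e5)^2 + (108)^2*(e2 e5)^2 + (162)^2*(e3 e5)^2 + (-144)^2*(e4 e5)^2 + (649/2)^2*(e5 e6)^2 = 46656*(-1) + 11664*(-1) + 26244*(-1) + 20736*(-1) + 421201/4*(+1) = 1/4 (each basis 2-blade squares to minus the product of its generators' squares); cross terms between blades sharing an index anticommute and cancel. So B^2 = 1/4.
B^2 = 1/4 — a positive square means the series sums to a boost: l = 1/2, alpha*l = -1, so exp(alpha B) = cosh(-1) + (sinh(-1)/(1/2))*B = cosh(1) + (-2*sinh(1))*B.
Answer: cosh(1) + 432*sinh(1)*e1 e5 - 216*sinh(1)*e2 e5 - 324*sinh(1)*e3 e5 + 288*sinh(1)*e4 e5 - 649*sinh(1)*e5 e6


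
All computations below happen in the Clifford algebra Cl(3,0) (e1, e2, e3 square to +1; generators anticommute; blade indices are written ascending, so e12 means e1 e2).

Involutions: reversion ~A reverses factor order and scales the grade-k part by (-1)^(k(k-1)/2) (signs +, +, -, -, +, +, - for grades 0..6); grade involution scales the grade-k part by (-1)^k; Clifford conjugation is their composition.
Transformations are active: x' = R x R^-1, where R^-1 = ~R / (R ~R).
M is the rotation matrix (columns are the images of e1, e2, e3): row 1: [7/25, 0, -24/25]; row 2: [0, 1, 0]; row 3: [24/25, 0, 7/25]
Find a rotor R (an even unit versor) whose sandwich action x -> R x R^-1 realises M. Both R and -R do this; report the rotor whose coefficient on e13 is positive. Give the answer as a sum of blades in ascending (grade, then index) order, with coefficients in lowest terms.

Method: write R = a + b12*e12 + b13*e13 + b23*e23 with a^2 + b12^2 + b13^2 + b23^2 = 1 (so R^-1 = ~R). Expanding the columns R e_j ~R gives tr M = 4a^2 - 1 and, from the antisymmetric part, M21 - M12 = -4a*b12, M13 - M31 = 4a*b13, M32 - M23 = -4a*b23.
Here tr M = 39/25, so a^2 = (1 + tr M)/4 = 16/25 and a = ±4/5. Taking a = 4/5: M21 - M12 = 0, M13 - M31 = -48/25, M32 - M23 = 0, giving b12 = 0, b13 = -3/5, b23 = 0, i.e. R = 4/5 - 3/5*e13.
Its e13 coefficient is negative, so report the other preimage -R.
Answer: -4/5 + 3/5*e13. Sheet selection: the two-to-one cover makes ±R indistinguishable at the matrix level (trace 39/25), so uniqueness comes from the required sign on e13.


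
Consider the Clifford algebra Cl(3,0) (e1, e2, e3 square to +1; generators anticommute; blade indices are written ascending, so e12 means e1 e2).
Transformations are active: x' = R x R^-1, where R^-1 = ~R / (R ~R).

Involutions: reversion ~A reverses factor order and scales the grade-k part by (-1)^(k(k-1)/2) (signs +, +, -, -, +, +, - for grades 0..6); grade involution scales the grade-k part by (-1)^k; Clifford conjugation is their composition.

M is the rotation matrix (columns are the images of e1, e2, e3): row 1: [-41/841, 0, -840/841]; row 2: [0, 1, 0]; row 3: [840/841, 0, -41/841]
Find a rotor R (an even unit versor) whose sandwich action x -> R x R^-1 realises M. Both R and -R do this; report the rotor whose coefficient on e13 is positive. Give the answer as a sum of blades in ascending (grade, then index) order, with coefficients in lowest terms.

Method: write R = a + b12*e12 + b13*e13 + b23*e23 with a^2 + b12^2 + b13^2 + b23^2 = 1 (so R^-1 = ~R). Expanding the columns R e_j ~R gives tr M = 4a^2 - 1 and, from the antisymmetric part, M21 - M12 = -4a*b12, M13 - M31 = 4a*b13, M32 - M23 = -4a*b23.
Here tr M = 759/841, so a^2 = (1 + tr M)/4 = 400/841 and a = ±20/29. Taking a = 20/29: M21 - M12 = 0, M13 - M31 = -1680/841, M32 - M23 = 0, giving b12 = 0, b13 = -21/29, b23 = 0, i.e. R = 20/29 - 21/29*e13.
Its e13 coefficient is negative, so report the other preimage -R.
Answer: -20/29 + 21/29*e13. Sheet selection: the two-to-one cover makes ±R indistinguishable at the matrix level (trace 759/841), so uniqueness comes from the required sign on e13.


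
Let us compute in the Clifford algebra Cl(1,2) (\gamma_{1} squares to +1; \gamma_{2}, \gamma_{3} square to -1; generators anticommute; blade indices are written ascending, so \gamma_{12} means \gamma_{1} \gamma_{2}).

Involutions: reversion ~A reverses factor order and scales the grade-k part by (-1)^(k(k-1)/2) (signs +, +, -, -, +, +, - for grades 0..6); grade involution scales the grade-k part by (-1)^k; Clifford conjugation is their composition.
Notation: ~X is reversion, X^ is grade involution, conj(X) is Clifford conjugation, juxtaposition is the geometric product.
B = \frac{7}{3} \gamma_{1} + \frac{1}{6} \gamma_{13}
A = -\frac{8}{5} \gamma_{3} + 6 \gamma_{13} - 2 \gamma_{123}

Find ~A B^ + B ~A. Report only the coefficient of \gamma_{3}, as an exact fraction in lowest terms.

first term: -1 - \frac{4}{15} \gamma_{1} - \frac{1}{3} \gamma_{2} - 14 \gamma_{3} - \frac{56}{15} \gamma_{13} - \frac{14}{3} \gamma_{23}
second term: -1 + \frac{4}{15} \gamma_{1} - \frac{1}{3} \gamma_{2} - 14 \gamma_{3} - \frac{56}{15} \gamma_{13} + \frac{14}{3} \gamma_{23}
Answer: -28


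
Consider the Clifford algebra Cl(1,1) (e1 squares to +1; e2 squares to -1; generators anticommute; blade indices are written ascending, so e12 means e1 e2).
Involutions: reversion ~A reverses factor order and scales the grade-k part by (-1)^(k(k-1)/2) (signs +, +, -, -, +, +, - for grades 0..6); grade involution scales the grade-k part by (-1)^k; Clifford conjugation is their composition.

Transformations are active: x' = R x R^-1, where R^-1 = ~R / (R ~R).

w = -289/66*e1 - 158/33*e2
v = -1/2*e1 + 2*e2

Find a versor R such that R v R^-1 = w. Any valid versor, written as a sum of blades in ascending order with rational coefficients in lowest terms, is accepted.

Why this works: both vectors square to -15/4, so q(v) = q(w) and R = v + w = -161/33*e1 - 92/33*e2 carries v to w — its own direction survives, the complement (v - w)/2 flips.
Answer: -161/33*e1 - 92/33*e2


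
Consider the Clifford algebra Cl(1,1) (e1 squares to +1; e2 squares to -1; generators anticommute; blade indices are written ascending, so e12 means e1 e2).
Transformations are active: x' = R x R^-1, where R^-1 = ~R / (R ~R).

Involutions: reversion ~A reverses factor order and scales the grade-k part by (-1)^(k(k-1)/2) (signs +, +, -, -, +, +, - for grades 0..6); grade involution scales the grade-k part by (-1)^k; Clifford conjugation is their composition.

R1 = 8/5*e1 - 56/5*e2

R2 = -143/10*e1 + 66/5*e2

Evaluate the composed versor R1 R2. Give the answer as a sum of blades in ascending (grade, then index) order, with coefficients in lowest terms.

Distribute over the terms of R1 (each basis-blade product reordered to ascending indices, repeated generators contracted through their squares):
(8/5*e1) R2 = -572/25 + 528/25*e12
(-56/5*e2) R2 = 3696/25 - 4004/25*e12
Summing the partial products and collecting blades:
Answer: 3124/25 - 3476/25*e12


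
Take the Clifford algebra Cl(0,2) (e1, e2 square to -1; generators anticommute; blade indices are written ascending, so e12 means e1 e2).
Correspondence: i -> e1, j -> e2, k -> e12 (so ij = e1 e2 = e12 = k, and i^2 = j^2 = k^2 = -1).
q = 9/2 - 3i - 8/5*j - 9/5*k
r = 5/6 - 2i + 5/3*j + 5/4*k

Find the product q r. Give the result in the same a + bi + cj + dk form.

In blades: q = 9/2 - 3*e1 - 8/5*e2 - 9/5*e12, r = 5/6 - 2*e1 + 5/3*e2 + 5/4*e12.
Distribute q over r term by term (generator squares from the signature, products reordered to ascending indices): (9/2)*r = 15/4 - 9*e1 + 15/2*e2 + 45/8*e12; (-3*e1)*r = -6 - 5/2*e1 + 15/4*e2 - 5*e12; (-8/5*e2)*r = 8/3 - 2*e1 - 4/3*e2 - 16/5*e12; (-9/5*e12)*r = 9/4 + 3*e1 + 18/5*e2 - 3/2*e12.
Sum: 8/3 - 21/2*e1 + 811/60*e2 - 163/40*e12; translating back through the correspondence:
Answer: 8/3 - 21/2*i + 811/60*j - 163/40*k


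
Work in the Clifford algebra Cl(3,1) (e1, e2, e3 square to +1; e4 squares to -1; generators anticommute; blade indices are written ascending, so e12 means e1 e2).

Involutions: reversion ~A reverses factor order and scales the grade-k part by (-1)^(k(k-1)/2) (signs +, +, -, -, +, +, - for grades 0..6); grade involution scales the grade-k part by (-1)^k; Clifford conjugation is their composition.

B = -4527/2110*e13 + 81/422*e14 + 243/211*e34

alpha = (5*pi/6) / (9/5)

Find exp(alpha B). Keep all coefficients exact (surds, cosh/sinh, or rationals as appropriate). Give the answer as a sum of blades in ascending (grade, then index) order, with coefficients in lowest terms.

B^2 term by term: the squares give (-4527/2110)^2*(e13)^2 + (81/422)^2*(e14)^2 + (243/211)^2*(e34)^2 = 20493729/4452100*(-1) + 6561/178084*(+1) + 59049/44521*(+1) = -81/25 (each basis 2-blade squares to minus the product of its generators' squares); cross terms between blades sharing an index anticommute and cancel. So B^2 = -81/25.
B^2 = -81/25 — a negative square means the series sums to a rotation: l = 9/5, alpha*l = 5*pi/6, so exp(alpha B) = cos(5*pi/6) + (sin(5*pi/6)/(9/5))*B = -sqrt(3)/2 + (5/18)*B.
Answer: -sqrt(3)/2 - 503/844*e13 + 45/844*e14 + 135/422*e34


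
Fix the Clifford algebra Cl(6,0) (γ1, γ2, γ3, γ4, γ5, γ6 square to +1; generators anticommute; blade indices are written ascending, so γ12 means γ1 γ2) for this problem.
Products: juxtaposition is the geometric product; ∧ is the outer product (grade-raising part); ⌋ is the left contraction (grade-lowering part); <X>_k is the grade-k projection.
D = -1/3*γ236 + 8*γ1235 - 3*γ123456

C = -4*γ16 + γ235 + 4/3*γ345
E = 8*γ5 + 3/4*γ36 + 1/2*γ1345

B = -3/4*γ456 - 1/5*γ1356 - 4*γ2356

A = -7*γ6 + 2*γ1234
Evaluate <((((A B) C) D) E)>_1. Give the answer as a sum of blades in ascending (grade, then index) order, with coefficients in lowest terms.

step 1: 21/4*γ45 - 7/5*γ135 - 28*γ235 + 8*γ1456 - 2/5*γ2456 - 3/2*γ12356
step 2: 28 - 7*γ3 + 7/5*γ12 - 28/15*γ14 - 3/2*γ16 - 112/3*γ24 + 32*γ45 + 32/3*γ136 + 21/4*γ234 + 6*γ235 - 8/15*γ236 + 2/5*γ346 + 28/5*γ356 + 8/5*γ1245 + 2*γ1246 - 21*γ1456 - 8*γ12346 - 112*γ12356
step 3: -8/45 + 48*γ1 + 336*γ4 - 24*γ5 - 896*γ6 + 32/9*γ12 - 8/3*γ14 - 112/3*γ15 + 63*γ23 + 2/15*γ24 + 28/15*γ25 - 7/3*γ26 - 64/5*γ34 - 26/5*γ35 - 24/5*γ36 + 7/4*γ46 + 2*γ56 + 1/2*γ123 + 84/5*γ124 - 286/5*γ125 - 224/5*γ126 - 2/3*γ134 - 7/15*γ136 + 218/5*γ145 + 18*γ146 - 689/60*γ156 - 28/3*γ236 + 32*γ245 + 256/3*γ256 + 112/9*γ346 - 64*γ456 + 256*γ1234 + 224*γ1235 + 96*γ1236 - 896/3*γ1345 + 112*γ1356 + 313/30*γ2345 - 168*γ2346 - 88/5*γ2356 + 101/5*γ3456 + 7*γ12345 + 28/45*γ12346 + 89/5*γ12456 - 8/15*γ13456 - 32/3*γ23456 - 84*γ123456
step 4: -5066/15 - 17899/60*γ1 + 553/30*γ2 + 3043/5*γ3 + 28/3*γ4 - 49/45*γ5 - 244/15*γ6 - 32089/60*γ12 + 1731/5*γ14 + 2372/5*γ15 + 3059/30*γ16 + 7/4*γ23 + 18*γ24 + 574/5*γ25 - 7121/12*γ26 + 959/48*γ34 + 1/6*γ35 - 2/15*γ36 + 53457/20*γ45 + 2888/5*γ46 + 71719/10*γ56 + 9208/5*γ123 + 7/15*γ124 + 256/9*γ125 + 137/24*γ126 - 14183/6*γ134 + 12751/80*γ135 - 828*γ136 - 314/15*γ145 + 1/2*γ146 - 56/9*γ156 + 823/15*γ234 + 2798/5*γ235 + 1497/10*γ236 + 559/60*γ245 + 854/45*γ256 - 152/5*γ345 - 48943/120*γ346 + 327/5*γ356 - 413/30*γ456 + 854/15*γ1234 + 59/15*γ1235 + 8/3*γ1236 + 2289/10*γ1245 - 1628/5*γ1246 + 532/5*γ1256 - 244/45*γ1345 + 79/15*γ1346 + 3913/120*γ1356 - 1828/5*γ1456 - 16/9*γ2345 + 2557/30*γ2346 + 1099/15*γ2356 + 2233/40*γ2456 - 896/9*γ3456 + 40693/20*γ12345 + 10531/15*γ12346 - 7251/10*γ12356 + 7/12*γ12456 - 4153/10*γ13456 + 6952/5*γ23456 - 343/90*γ123456
step 5: -17899/60*γ1 + 553/30*γ2 + 3043/5*γ3 + 28/3*γ4 - 49/45*γ5 - 244/15*γ6
Answer: -17899/60*γ1 + 553/30*γ2 + 3043/5*γ3 + 28/3*γ4 - 49/45*γ5 - 244/15*γ6


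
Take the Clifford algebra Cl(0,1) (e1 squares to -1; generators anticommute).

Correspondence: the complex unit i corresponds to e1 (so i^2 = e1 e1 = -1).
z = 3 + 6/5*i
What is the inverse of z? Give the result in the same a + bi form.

In blades: z = 3 + 6/5*e1.
With qbar = 3 - 6/5*e1 (scalar fixed, mapped units negated), z qbar = 261/25 (the sum of squared coefficients), so z^-1 = qbar / (261/25) = 25/87 - 10/87*e1; translating back:
Answer: 25/87 - 10/87*i


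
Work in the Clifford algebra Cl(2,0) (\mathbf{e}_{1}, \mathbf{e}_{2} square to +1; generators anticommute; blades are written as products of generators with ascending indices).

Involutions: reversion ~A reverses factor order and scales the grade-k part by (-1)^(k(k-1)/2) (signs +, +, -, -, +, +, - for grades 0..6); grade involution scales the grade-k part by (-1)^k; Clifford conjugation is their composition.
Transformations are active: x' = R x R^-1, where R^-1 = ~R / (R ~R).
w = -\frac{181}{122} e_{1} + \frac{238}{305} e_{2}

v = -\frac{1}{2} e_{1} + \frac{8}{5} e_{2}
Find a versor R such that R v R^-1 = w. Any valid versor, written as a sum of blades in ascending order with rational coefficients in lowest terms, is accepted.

Sketch: the shared square \frac{281}{100} makes R = v + w = -\frac{121}{61} e_{1} + \frac{726}{305} e_{2} the natural versor; its sandwich fixes that direction, negates (v - w)/2, and sends v to w.
Answer: -\frac{121}{61} e_{1} + \frac{726}{305} e_{2}


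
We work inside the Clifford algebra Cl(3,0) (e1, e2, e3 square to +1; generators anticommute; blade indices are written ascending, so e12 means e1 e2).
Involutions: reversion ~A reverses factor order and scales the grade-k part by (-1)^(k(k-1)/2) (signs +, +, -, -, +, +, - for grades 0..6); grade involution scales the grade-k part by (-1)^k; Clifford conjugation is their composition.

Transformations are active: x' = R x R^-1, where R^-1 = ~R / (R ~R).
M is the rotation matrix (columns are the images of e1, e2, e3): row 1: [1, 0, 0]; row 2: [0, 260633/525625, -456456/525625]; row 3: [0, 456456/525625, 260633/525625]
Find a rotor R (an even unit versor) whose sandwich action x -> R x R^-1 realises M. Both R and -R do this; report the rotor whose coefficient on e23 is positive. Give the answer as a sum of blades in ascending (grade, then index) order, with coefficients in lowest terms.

Method: write R = a + b12*e12 + b13*e13 + b23*e23 with a^2 + b12^2 + b13^2 + b23^2 = 1 (so R^-1 = ~R). Expanding the columns R e_j ~R gives tr M = 4a^2 - 1 and, from the antisymmetric part, M21 - M12 = -4a*b12, M13 - M31 = 4a*b13, M32 - M23 = -4a*b23.
Here tr M = 1046891/525625, so a^2 = (1 + tr M)/4 = 393129/525625 and a = ±627/725. Taking a = 627/725: M21 - M12 = 0, M13 - M31 = 0, M32 - M23 = 912912/525625, giving b12 = 0, b13 = 0, b23 = -364/725, i.e. R = 627/725 - 364/725*e23.
Its e23 coefficient is negative, so report the other preimage -R.
Answer: -627/725 + 364/725*e23. Why the constraint matters: R and -R act identically through the sandwich — M has trace 1046891/525625 either way — so only the sign condition on e23 picks one of the two preimages.


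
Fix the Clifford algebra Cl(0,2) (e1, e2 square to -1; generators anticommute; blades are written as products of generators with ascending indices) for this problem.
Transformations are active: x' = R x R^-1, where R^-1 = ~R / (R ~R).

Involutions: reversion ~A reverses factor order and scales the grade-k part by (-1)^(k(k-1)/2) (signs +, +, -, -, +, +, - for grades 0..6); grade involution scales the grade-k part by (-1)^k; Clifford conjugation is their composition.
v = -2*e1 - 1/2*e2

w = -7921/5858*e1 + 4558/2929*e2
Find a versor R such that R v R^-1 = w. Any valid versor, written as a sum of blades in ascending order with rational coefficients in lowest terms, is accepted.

Here q(v) = q(w) = -17/4; the classical choice R = v + w = -19637/5858*e1 + 6187/5858*e2 then realises v -> w under the sandwich.
Answer: -19637/5858*e1 + 6187/5858*e2


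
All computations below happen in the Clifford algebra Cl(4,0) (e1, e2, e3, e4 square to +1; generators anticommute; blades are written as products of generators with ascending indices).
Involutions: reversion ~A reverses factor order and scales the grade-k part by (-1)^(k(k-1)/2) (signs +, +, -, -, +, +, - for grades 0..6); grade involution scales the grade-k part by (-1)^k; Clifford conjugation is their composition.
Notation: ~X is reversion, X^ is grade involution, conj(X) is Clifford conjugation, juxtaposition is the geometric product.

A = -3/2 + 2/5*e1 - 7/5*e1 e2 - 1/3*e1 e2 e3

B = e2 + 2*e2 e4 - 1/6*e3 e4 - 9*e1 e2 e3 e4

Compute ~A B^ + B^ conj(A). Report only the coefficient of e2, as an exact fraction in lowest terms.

first term: -7/5*e1 + 3/2*e2 + 3*e4 - 2/5*e1 e2 + 1/3*e1 e3 + 14/5*e1 e4 - 3*e2 e4 + 257/20*e3 e4 + 67/90*e1 e2 e4 - 11/15*e1 e3 e4 - 18/5*e2 e3 e4 + 199/15*e1 e2 e3 e4
second term: 7/5*e1 + 3/2*e2 + 3*e4 - 2/5*e1 e2 - 1/3*e1 e3 - 14/5*e1 e4 - 3*e2 e4 + 257/20*e3 e4 - 77/90*e1 e2 e4 - 3/5*e1 e3 e4 - 18/5*e2 e3 e4 + 199/15*e1 e2 e3 e4
Answer: 3


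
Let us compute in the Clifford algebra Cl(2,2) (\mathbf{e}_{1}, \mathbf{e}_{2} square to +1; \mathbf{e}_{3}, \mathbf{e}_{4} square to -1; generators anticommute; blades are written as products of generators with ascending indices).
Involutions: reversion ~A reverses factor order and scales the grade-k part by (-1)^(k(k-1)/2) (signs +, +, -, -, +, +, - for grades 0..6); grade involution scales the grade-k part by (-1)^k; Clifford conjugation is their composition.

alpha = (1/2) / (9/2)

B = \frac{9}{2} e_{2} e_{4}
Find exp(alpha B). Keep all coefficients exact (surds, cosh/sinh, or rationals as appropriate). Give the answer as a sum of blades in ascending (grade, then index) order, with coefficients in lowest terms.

B^2 = (\frac{9}{2})^2*(e_{2} e_{4})^2 = \frac{81}{4}*(+1) = \frac{81}{4} (a basis 2-blade squares to minus the product of its generators' squares).
B^2 = \frac{81}{4} — the series telescopes hyperbolically here: l = \frac{9}{2}, alpha*l = \frac{1}{2}, so exp(alpha B) = cosh(\frac{1}{2}) + (sinh(\frac{1}{2})/(\frac{9}{2}))*B = \cosh{\left(\frac{1}{2} \right)} + (\frac{2 \sinh{\left(\frac{1}{2} \right)}}{9})*B.
Answer: \cosh{\left(\frac{1}{2} \right)} + \sinh{\left(\frac{1}{2} \right)} e_{2} e_{4}


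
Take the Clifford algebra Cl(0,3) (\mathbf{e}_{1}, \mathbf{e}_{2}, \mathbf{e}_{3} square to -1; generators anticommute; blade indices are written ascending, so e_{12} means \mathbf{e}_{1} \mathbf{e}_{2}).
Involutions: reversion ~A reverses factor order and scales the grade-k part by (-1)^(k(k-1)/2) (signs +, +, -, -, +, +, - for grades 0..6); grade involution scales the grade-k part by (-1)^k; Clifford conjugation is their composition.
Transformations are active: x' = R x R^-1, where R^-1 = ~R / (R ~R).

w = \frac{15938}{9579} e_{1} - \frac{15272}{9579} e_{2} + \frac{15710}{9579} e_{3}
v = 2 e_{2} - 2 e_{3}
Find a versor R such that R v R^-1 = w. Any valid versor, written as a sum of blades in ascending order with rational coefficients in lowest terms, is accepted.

Key observation: q(v) = q(w) = -8 (sandwiches preserve the norm), so R = v + w = \frac{15938}{9579} e_{1} + \frac{3886}{9579} e_{2} - \frac{3448}{9579} e_{3} works whenever it is invertible — the component of v along it is kept and (v - w)/2 reverses, sending v to w.
Answer: \frac{15938}{9579} e_{1} + \frac{3886}{9579} e_{2} - \frac{3448}{9579} e_{3}


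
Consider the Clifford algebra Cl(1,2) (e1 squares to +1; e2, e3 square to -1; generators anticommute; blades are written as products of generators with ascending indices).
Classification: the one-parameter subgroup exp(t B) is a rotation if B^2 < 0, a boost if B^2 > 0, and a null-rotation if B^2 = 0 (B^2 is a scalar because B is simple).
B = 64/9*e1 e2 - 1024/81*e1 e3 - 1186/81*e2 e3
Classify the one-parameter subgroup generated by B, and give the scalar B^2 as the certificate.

B^2 term by term: the squares give (64/9)^2*(e1 e2)^2 + (-1024/81)^2*(e1 e3)^2 + (-1186/81)^2*(e2 e3)^2 = 4096/81*(+1) + 1048576/6561*(+1) + 1406596/6561*(-1) = -4 (each basis 2-blade squares to minus the product of its generators' squares); cross terms between blades sharing an index anticommute and cancel. So B^2 = -4.
Answer: rotation, certificate B^2 = -4. Note: conjugating B changes its blade decomposition but never the scalar B^2 = -4, whose sign settles the classification.


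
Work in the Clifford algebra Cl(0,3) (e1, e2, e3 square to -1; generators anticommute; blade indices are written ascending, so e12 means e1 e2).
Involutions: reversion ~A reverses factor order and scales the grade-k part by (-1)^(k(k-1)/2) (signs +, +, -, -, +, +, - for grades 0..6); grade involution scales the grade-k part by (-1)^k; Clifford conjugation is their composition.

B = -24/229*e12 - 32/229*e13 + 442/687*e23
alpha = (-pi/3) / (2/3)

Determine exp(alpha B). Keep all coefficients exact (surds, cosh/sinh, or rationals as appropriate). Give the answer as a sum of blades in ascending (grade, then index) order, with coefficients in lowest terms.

B^2 term by term: the squares give (-24/229)^2*(e12)^2 + (-32/229)^2*(e13)^2 + (442/687)^2*(e23)^2 = 576/52441*(-1) + 1024/52441*(-1) + 195364/471969*(-1) = -4/9 (each basis 2-blade squares to minus the product of its generators' squares); cross terms between blades sharing an index anticommute and cancel. So B^2 = -4/9.
B^2 = -4/9 — since the square is negative, the closed form is circular: l = 2/3, alpha*l = -pi/3, so exp(alpha B) = cos(-pi/3) + (sin(-pi/3)/(2/3))*B = 1/2 + (-3*sqrt(3)/4)*B.
Answer: 1/2 + 18*sqrt(3)/229*e12 + 24*sqrt(3)/229*e13 - 221*sqrt(3)/458*e23
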